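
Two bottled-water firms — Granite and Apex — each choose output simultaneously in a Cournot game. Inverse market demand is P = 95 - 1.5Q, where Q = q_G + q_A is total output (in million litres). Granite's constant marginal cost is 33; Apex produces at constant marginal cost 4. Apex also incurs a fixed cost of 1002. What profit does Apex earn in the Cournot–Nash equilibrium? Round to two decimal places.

Granite's profit: π_G = (95 - 1.5Q)q_G - (33q_G). Setting ∂π_G/∂q_G = 0: 62 - 3q_G - (3/2)(q_A) = 0.
Apex's profit: π_A = (95 - 1.5Q)q_A - (4q_A). Setting ∂π_A/∂q_A = 0: 91 - 3q_A - (3/2)(q_G) = 0.
Best responses: q_G = (62 - (3/2)q_A)/3, q_A = (91 - (3/2)q_G)/3.
Solving the pair: q_G = 22/3, q_A = 80/3.
Price P = 95 - (3/2)·34 = 44.
Apex's profit: (44 - 4)·(80/3) - 1002 = 194/3.

64.67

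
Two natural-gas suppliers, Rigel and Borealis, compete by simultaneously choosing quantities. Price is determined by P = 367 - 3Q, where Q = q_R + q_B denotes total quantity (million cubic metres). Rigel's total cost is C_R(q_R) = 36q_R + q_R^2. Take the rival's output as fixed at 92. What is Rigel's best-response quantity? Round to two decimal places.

6.88

With the rival's output fixed at 92, Rigel's profit is π_R = (367 - 3·92 - 3q_R)q_R - (36q_R + q_R²) = (91 - 3q_R)q_R - (36q_R + q_R²).
∂π_R/∂q_R = 55 - 8q_R = 0, so q_R = 55/8.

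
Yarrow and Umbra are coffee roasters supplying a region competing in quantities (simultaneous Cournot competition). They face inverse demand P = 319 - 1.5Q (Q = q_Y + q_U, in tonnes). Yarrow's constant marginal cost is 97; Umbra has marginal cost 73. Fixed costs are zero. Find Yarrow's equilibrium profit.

2904

Yarrow's profit: π_Y = (319 - 1.5Q)q_Y - (97q_Y). Setting ∂π_Y/∂q_Y = 0: 222 - 3q_Y - (3/2)(q_U) = 0.
Umbra's first-order condition: 246 - 3q_U - (3/2)(q_Y) = 0.
Best responses: q_Y = (222 - (3/2)q_U)/3, q_U = (246 - (3/2)q_Y)/3.
Solving the pair: q_Y = 44, q_U = 60.
Price P = 319 - (3/2)·104 = 163.
Yarrow's profit: (163 - 97)·44 = 2904.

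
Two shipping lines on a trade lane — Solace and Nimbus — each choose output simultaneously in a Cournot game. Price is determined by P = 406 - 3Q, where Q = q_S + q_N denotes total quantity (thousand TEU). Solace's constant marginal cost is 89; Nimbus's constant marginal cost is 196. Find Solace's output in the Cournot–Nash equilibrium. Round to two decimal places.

Solace's profit: π_S = (406 - 3Q)q_S - (89q_S). Setting ∂π_S/∂q_S = 0: 317 - 6q_S - 3(q_N) = 0.
Nimbus's first-order condition: 210 - 6q_N - 3(q_S) = 0.
So q_S = (317 - 3q_N)/6 and q_N = (210 - 3q_S)/6.
Solving the pair: q_S = 424/9, q_N = 103/9.

47.11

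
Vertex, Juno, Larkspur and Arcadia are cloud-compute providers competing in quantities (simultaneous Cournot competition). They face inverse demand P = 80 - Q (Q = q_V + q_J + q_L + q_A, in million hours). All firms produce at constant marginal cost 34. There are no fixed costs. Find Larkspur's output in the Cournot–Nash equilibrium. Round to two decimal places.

9.20

Each firm earns π_i = (80 - Q)q_i - 34q_i.
Setting ∂π_i/∂q_i = 0 with rivals' quantities fixed: 46 - 2q_i - Σ_{j≠i} q_j = 0.
With identical firms every q_j equals q_i, so Σ_{j≠i} q_j = 3q_i and 46 = 5q_i, giving q_i = 46/5.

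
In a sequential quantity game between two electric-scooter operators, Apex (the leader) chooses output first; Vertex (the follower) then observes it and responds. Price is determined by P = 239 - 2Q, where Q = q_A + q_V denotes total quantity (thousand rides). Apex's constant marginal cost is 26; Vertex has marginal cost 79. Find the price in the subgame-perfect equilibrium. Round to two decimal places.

The follower Vertex best-responds to any q_A: π_V = (239 - 2Q)q_V - 79q_V.
Setting the follower's marginal profit to zero, 160 - 2q_A - 4q_V = 0, i.e. q_V = (160 - 2q_A)/4.
Apex substitutes q_V(q_A) into its own profit: π_A = q_A(239 - 2q_A - (160 - 2q_A)/2) - 26q_A = (159 - q_A)q_A - 26q_A.
Maximising: ∂π_A/∂q_A = 133 - 2q_A = 0, giving q_A = 133/2.
Then q_V = (160 - 2·(133/2))/4 = 27/4.
Total output Q = 293/4, so price P = 239 - 2·(293/4) = 185/2.

92.50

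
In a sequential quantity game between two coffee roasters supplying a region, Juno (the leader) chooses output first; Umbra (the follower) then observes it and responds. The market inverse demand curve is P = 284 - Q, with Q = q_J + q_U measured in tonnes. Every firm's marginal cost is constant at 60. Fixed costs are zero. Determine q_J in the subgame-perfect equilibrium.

The follower Umbra best-responds to any q_J: π_U = (284 - Q)q_U - 60q_U.
Setting the follower's marginal profit to zero, 224 - q_J - 2q_U = 0, i.e. q_U = (224 - q_J)/2.
The leader anticipates this reaction. Substituting into P = 284 - Q gives P = 172 - (1/2)q_J, so π_J = (172 - (1/2)q_J)q_J - 60q_J.
The leader's first-order condition 112 - q_J = 0 yields q_J = 112.
Then q_U = (224 - 112)/2 = 56.

112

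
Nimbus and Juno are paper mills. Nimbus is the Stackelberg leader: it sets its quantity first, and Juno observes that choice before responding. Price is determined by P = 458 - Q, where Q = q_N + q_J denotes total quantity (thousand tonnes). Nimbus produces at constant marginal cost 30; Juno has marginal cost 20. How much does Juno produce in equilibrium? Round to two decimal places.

114.50

The follower Juno best-responds to any q_N: π_J = (458 - Q)q_J - 20q_J.
Follower FOC: 438 - q_N - 2q_J = 0, so q_J(q_N) = (438 - q_N)/2.
The leader anticipates this reaction. Substituting into P = 458 - Q gives P = 239 - (1/2)q_N, so π_N = (239 - (1/2)q_N)q_N - 30q_N.
Maximising: ∂π_N/∂q_N = 209 - q_N = 0, giving q_N = 209.
Then q_J = (438 - 209)/2 = 229/2.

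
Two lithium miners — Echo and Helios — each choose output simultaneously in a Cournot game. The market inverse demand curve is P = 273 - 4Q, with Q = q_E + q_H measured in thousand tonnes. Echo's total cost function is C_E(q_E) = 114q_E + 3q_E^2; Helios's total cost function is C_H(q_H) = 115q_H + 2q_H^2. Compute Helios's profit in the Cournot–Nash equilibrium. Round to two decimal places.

Echo's profit: π_E = (273 - 4Q)q_E - (114q_E + 3q_E²). Setting ∂π_E/∂q_E = 0: 159 - 14q_E - 4(q_H) = 0.
Helios's first-order condition: 158 - 12q_H - 4(q_E) = 0.
So q_E = (159 - 4q_H)/14 and q_H = (158 - 4q_E)/12.
Solving the pair: q_E = 319/38, q_H = 197/19.
Price P = 273 - 4·(713/38) = 197.9474.
Helios's profit: 197.9474·(197/19) - 115·(197/19) - 2(197/19)² = 645.0249.

645.02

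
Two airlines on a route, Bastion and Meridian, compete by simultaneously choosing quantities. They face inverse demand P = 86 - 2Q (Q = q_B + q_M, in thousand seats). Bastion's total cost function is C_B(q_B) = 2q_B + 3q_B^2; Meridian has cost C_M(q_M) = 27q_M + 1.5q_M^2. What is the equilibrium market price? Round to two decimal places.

Bastion's profit: π_B = (86 - 2Q)q_B - (2q_B + 3q_B²). Setting ∂π_B/∂q_B = 0: 84 - 10q_B - 2(q_M) = 0.
Meridian's first-order condition: 59 - 7q_M - 2(q_B) = 0.
So q_B = (84 - 2q_M)/10 and q_M = (59 - 2q_B)/7.
Solving the pair: q_B = 235/33, q_M = 211/33.
Total output Q = 446/33, so price P = 86 - 2·(446/33) = 1946/33.

58.97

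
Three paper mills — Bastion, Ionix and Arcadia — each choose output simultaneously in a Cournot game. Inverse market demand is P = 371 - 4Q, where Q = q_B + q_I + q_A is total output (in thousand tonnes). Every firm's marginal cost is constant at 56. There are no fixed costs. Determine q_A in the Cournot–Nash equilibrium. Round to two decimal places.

19.69

Each firm earns π_i = (371 - 4Q)q_i - 56q_i.
First-order condition (treating rivals' output as given): 315 - 8q_i - 4·Σ_{j≠i} q_j = 0.
With identical firms every q_j equals q_i, so Σ_{j≠i} q_j = 2q_i and 315 = 16q_i, giving q_i = 315/16.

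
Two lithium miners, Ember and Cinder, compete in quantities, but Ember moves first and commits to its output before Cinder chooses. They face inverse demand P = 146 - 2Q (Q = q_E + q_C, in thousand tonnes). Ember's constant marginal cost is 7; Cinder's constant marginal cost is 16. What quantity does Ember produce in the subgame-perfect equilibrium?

Solve by backward induction. Given q_E, the follower Cinder maximises π_C = (146 - 2q_E - 2q_C)q_C - 16q_C.
Setting the follower's marginal profit to zero, 130 - 2q_E - 4q_C = 0, i.e. q_C = (130 - 2q_E)/4.
Ember substitutes q_C(q_E) into its own profit: π_E = q_E(146 - 2q_E - (130 - 2q_E)/2) - 7q_E = (81 - q_E)q_E - 7q_E.
Leader FOC: 74 - 2q_E = 0, so q_E = 37.
Then q_C = (130 - 2·37)/4 = 14.

37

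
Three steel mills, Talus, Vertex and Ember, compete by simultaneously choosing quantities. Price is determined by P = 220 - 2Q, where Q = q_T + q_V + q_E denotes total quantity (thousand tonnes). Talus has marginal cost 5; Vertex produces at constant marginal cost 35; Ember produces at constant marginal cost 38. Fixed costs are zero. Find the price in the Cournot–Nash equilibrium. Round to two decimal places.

Talus's profit: π_T = (220 - 2Q)q_T - (5q_T). Setting ∂π_T/∂q_T = 0: 215 - 4q_T - 2(q_V + q_E) = 0.
Vertex's profit: π_V = (220 - 2Q)q_V - (35q_V). Setting ∂π_V/∂q_V = 0: 185 - 4q_V - 2(q_T + q_E) = 0.
Ember's profit: π_E = (220 - 2Q)q_E - (38q_E). Setting ∂π_E/∂q_E = 0: 182 - 4q_E - 2(q_T + q_V) = 0.
Summing all 3 equations gives 582 − 8Q = 0, hence Q = 291/4.
Back-substituting: q_T = (215 − 291/2)/2 = 139/4, q_V = (185 − 291/2)/2 = 79/4, q_E = (182 − 291/2)/2 = 73/4.
Total output Q = 291/4, so price P = 220 - 2·(291/4) = 149/2.

74.50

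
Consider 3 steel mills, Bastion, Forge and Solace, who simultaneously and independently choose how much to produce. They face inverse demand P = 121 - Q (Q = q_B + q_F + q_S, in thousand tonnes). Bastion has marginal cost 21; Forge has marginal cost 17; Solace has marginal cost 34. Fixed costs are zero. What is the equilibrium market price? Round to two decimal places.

48.25

Bastion's profit: π_B = (121 - Q)q_B - (21q_B). Setting ∂π_B/∂q_B = 0: 100 - 2q_B - (q_F + q_S) = 0.
Forge's profit: π_F = (121 - Q)q_F - (17q_F). Setting ∂π_F/∂q_F = 0: 104 - 2q_F - (q_B + q_S) = 0.
Solace's first-order condition: 87 - 2q_S - (q_B + q_F) = 0.
Summing all 3 equations gives 291 − 4Q = 0, hence Q = 291/4.
Back-substituting: q_B = (100 − 291/4) = 109/4, q_F = (104 − 291/4) = 125/4, q_S = (87 − 291/4) = 57/4.
Total output Q = 291/4, so price P = 121 - 291/4 = 193/4.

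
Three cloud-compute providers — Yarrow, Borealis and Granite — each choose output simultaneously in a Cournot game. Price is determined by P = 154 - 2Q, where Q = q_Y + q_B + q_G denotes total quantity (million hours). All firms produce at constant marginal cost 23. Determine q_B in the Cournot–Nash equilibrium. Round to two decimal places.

A representative firm's profit is π_i = q_i(154 - 2Q) - 23q_i.
Setting ∂π_i/∂q_i = 0 with rivals' quantities fixed: 131 - 4q_i - 2·Σ_{j≠i} q_j = 0.
By symmetry each firm produces the same amount; substituting Σ_{j≠i} q_j = 2q_i yields q_i = 131/8.

16.38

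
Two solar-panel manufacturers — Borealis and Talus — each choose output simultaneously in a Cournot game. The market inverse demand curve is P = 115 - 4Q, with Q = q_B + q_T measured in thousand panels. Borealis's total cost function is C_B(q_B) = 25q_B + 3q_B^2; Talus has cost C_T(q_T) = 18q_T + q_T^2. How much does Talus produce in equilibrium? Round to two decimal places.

8.05

Borealis's profit: π_B = (115 - 4Q)q_B - (25q_B + 3q_B²). Setting ∂π_B/∂q_B = 0: 90 - 14q_B - 4(q_T) = 0.
Talus's profit: π_T = (115 - 4Q)q_T - (18q_T + q_T²). Setting ∂π_T/∂q_T = 0: 97 - 10q_T - 4(q_B) = 0.
Rearranging gives the reaction functions q_B = (90 - 4q_T)/14 and q_T = (97 - 4q_B)/10.
Substituting one into the other gives q_B = 128/31 and q_T = 499/62.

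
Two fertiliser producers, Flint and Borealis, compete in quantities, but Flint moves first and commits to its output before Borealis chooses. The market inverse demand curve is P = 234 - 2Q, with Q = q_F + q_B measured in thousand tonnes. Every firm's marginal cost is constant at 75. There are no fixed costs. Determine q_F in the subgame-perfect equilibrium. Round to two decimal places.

39.75

Solve by backward induction. Given q_F, the follower Borealis maximises π_B = (234 - 2q_F - 2q_B)q_B - 75q_B.
Follower FOC: 159 - 2q_F - 4q_B = 0, so q_B(q_F) = (159 - 2q_F)/4.
The leader anticipates this reaction. Substituting into P = 234 - 2Q gives P = 309/2 - q_F, so π_F = (309/2 - q_F)q_F - 75q_F.
Maximising: ∂π_F/∂q_F = 159/2 - 2q_F = 0, giving q_F = 159/4.
Then q_B = (159 - 2·(159/4))/4 = 159/8.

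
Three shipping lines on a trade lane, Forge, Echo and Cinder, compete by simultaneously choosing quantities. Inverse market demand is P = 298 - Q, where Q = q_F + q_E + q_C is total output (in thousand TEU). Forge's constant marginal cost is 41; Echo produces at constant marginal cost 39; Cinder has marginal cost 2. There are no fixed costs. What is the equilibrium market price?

Forge's profit: π_F = (298 - Q)q_F - (41q_F). Setting ∂π_F/∂q_F = 0: 257 - 2q_F - (q_E + q_C) = 0.
Echo's profit: π_E = (298 - Q)q_E - (39q_E). Setting ∂π_E/∂q_E = 0: 259 - 2q_E - (q_F + q_C) = 0.
Cinder's profit: π_C = (298 - Q)q_C - (2q_C). Setting ∂π_C/∂q_C = 0: 296 - 2q_C - (q_F + q_E) = 0.
Summing all 3 equations gives 812 − 4Q = 0, hence Q = 203.
Back-substituting: q_F = (257 − 203) = 54, q_E = (259 − 203) = 56, q_C = (296 − 203) = 93.
Total output Q = 203, so price P = 298 - 203 = 95.

95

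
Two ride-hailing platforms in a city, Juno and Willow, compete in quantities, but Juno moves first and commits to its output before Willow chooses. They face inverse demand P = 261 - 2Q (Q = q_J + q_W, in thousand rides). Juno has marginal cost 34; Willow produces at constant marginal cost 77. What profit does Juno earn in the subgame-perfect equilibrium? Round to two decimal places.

4556.25

Solve by backward induction. Given q_J, the follower Willow maximises π_W = (261 - 2q_J - 2q_W)q_W - 77q_W.
Setting the follower's marginal profit to zero, 184 - 2q_J - 4q_W = 0, i.e. q_W = (184 - 2q_J)/4.
The leader anticipates this reaction. Substituting into P = 261 - 2Q gives P = 169 - q_J, so π_J = (169 - q_J)q_J - 34q_J.
Leader FOC: 135 - 2q_J = 0, so q_J = 135/2.
Then q_W = (184 - 2·(135/2))/4 = 49/4.
Price P = 261 - 2·(319/4) = 203/2.
Juno's profit: (203/2 - 34)·(135/2) = 4556.2500.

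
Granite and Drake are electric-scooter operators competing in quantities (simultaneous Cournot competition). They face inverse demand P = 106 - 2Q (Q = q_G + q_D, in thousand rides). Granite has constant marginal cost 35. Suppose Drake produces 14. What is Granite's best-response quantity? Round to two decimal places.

10.75

With the rival's output fixed at 14, Granite's profit is π_G = (106 - 2·14 - 2q_G)q_G - (35q_G) = (78 - 2q_G)q_G - (35q_G).
∂π_G/∂q_G = 43 - 4q_G = 0, so q_G = 43/4.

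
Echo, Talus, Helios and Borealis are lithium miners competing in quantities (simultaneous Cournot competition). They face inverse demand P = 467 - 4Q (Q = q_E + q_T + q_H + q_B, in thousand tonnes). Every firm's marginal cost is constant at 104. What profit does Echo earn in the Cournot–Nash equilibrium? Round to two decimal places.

1317.69

Each firm earns π_i = (467 - 4Q)q_i - 104q_i.
Setting ∂π_i/∂q_i = 0 with rivals' quantities fixed: 363 - 8q_i - 4·Σ_{j≠i} q_j = 0.
With identical firms every q_j equals q_i, so Σ_{j≠i} q_j = 3q_i and 363 = 20q_i, giving q_i = 363/20.
Price P = 467 - 4·(363/5) = 883/5.
Echo's profit: (883/5 - 104)·(363/20) = 1317.6900.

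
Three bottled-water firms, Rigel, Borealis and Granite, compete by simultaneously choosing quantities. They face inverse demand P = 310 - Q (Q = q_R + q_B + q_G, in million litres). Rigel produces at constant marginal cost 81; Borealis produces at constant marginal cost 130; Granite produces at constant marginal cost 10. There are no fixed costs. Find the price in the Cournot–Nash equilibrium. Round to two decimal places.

Rigel's profit: π_R = (310 - Q)q_R - (81q_R). Setting ∂π_R/∂q_R = 0: 229 - 2q_R - (q_B + q_G) = 0.
Borealis's first-order condition: 180 - 2q_B - (q_R + q_G) = 0.
Granite's first-order condition: 300 - 2q_G - (q_R + q_B) = 0.
Summing all 3 equations gives 709 − 4Q = 0, hence Q = 709/4.
Back-substituting: q_R = (229 − 709/4) = 207/4, q_B = (180 − 709/4) = 11/4, q_G = (300 − 709/4) = 491/4.
Total output Q = 709/4, so price P = 310 - 709/4 = 531/4.

132.75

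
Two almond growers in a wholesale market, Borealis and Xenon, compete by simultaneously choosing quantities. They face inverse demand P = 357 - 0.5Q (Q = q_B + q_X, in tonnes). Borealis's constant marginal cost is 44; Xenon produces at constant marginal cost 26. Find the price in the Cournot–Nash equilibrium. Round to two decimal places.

Borealis's profit: π_B = (357 - 0.5Q)q_B - (44q_B). Setting ∂π_B/∂q_B = 0: 313 - q_B - (1/2)(q_X) = 0.
Xenon's first-order condition: 331 - q_X - (1/2)(q_B) = 0.
Rearranging gives the reaction functions q_B = (313 - (1/2)q_X) and q_X = (331 - (1/2)q_B).
Substituting one into the other gives q_B = 590/3 and q_X = 698/3.
Total output Q = 1288/3, so price P = 357 - (1/2)·(1288/3) = 427/3.

142.33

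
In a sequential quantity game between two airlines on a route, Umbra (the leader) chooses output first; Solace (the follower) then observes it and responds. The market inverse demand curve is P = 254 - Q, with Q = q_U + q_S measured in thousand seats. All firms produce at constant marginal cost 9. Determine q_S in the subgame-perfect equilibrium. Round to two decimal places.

The follower Solace best-responds to any q_U: π_S = (254 - Q)q_S - 9q_S.
Follower FOC: 245 - q_U - 2q_S = 0, so q_S(q_U) = (245 - q_U)/2.
The leader anticipates this reaction. Substituting into P = 254 - Q gives P = 263/2 - (1/2)q_U, so π_U = (263/2 - (1/2)q_U)q_U - 9q_U.
Maximising: ∂π_U/∂q_U = 245/2 - q_U = 0, giving q_U = 245/2.
Then q_S = (245 - 245/2)/2 = 245/4.

61.25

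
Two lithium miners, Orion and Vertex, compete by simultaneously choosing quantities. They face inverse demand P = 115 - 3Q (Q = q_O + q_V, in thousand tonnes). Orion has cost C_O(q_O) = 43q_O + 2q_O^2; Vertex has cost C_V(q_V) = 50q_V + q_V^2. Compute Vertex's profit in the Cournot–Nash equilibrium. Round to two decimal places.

149.46

Orion's profit: π_O = (115 - 3Q)q_O - (43q_O + 2q_O²). Setting ∂π_O/∂q_O = 0: 72 - 10q_O - 3(q_V) = 0.
Vertex's first-order condition: 65 - 8q_V - 3(q_O) = 0.
Rearranging gives the reaction functions q_O = (72 - 3q_V)/10 and q_V = (65 - 3q_O)/8.
Substituting one into the other gives q_O = 381/71 and q_V = 434/71.
Price P = 115 - 3·(815/71) = 80.5634.
Vertex's profit: 80.5634·(434/71) - 50·(434/71) - (434/71)² = 149.4592.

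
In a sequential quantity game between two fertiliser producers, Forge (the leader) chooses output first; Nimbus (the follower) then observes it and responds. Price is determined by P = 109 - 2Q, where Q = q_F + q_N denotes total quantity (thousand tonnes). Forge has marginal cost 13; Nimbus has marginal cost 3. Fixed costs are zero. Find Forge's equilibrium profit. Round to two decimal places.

462.25

The follower Nimbus best-responds to any q_F: π_N = (109 - 2Q)q_N - 3q_N.
Follower FOC: 106 - 2q_F - 4q_N = 0, so q_N(q_F) = (106 - 2q_F)/4.
Forge substitutes q_N(q_F) into its own profit: π_F = q_F(109 - 2q_F - (106 - 2q_F)/2) - 13q_F = (56 - q_F)q_F - 13q_F.
The leader's first-order condition 43 - 2q_F = 0 yields q_F = 43/2.
Then q_N = (106 - 2·(43/2))/4 = 63/4.
Price P = 109 - 2·(149/4) = 69/2.
Forge's profit: (69/2 - 13)·(43/2) = 1849/4.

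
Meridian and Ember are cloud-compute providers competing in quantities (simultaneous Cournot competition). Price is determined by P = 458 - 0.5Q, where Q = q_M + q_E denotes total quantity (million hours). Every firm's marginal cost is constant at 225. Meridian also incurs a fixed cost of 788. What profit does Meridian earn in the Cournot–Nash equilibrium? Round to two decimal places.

A representative firm's profit is π_i = q_i(458 - 0.5Q) - 225q_i.
Setting ∂π_i/∂q_i = 0 with rivals' quantities fixed: 233 - q_i - (1/2)q_j = 0.
With identical firms every q_j equals q_i, so q_j = q_i and 233 = (3/2)q_i, giving q_i = 466/3.
Price P = 458 - (1/2)·(932/3) = 908/3.
Meridian's profit: (908/3 - 225)·(466/3) - 788 = 11276.2222.

11276.22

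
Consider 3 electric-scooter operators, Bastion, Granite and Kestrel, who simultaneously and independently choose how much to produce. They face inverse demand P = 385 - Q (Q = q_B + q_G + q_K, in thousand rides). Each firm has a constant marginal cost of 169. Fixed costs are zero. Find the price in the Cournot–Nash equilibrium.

223

Each firm earns π_i = (385 - Q)q_i - 169q_i.
Setting ∂π_i/∂q_i = 0 with rivals' quantities fixed: 216 - 2q_i - Σ_{j≠i} q_j = 0.
By symmetry each firm produces the same amount; substituting Σ_{j≠i} q_j = 2q_i yields q_i = 216/4 = 54.
Total output Q = 162, so price P = 385 - 162 = 223.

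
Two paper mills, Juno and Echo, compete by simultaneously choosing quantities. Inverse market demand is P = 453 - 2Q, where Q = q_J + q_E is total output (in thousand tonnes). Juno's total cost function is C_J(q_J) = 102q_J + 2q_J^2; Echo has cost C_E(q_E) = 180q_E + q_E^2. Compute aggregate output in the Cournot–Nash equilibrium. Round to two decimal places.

69.14

Juno's profit: π_J = (453 - 2Q)q_J - (102q_J + 2q_J²). Setting ∂π_J/∂q_J = 0: 351 - 8q_J - 2(q_E) = 0.
Echo's first-order condition: 273 - 6q_E - 2(q_J) = 0.
So q_J = (351 - 2q_E)/8 and q_E = (273 - 2q_J)/6.
Substituting one into the other gives q_J = 390/11 and q_E = 741/22.
Total output Q = 390/11 + 741/22 = 1521/22.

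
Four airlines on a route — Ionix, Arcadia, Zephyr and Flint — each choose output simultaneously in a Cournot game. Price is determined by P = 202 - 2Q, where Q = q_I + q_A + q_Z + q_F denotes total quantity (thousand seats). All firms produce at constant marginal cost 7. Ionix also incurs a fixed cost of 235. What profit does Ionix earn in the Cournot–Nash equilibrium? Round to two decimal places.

A representative firm's profit is π_i = q_i(202 - 2Q) - 7q_i.
Setting ∂π_i/∂q_i = 0 with rivals' quantities fixed: 195 - 4q_i - 2·Σ_{j≠i} q_j = 0.
By symmetry each firm produces the same amount; substituting Σ_{j≠i} q_j = 3q_i yields q_i = 195/10 = 39/2.
Price P = 202 - 2·78 = 46.
Ionix's profit: (46 - 7)·(39/2) - 235 = 1051/2.

525.50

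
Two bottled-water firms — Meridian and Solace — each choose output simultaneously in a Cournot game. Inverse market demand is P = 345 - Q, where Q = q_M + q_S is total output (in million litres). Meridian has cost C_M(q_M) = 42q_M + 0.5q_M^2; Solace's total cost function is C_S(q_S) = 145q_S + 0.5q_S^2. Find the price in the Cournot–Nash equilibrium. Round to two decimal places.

219.25

Meridian's profit: π_M = (345 - Q)q_M - (42q_M + (1/2)q_M²). Setting ∂π_M/∂q_M = 0: 303 - 3q_M - (q_S) = 0.
Solace's first-order condition: 200 - 3q_S - (q_M) = 0.
Rearranging gives the reaction functions q_M = (303 - q_S)/3 and q_S = (200 - q_M)/3.
Substituting one into the other gives q_M = 709/8 and q_S = 297/8.
Total output Q = 503/4, so price P = 345 - 503/4 = 877/4.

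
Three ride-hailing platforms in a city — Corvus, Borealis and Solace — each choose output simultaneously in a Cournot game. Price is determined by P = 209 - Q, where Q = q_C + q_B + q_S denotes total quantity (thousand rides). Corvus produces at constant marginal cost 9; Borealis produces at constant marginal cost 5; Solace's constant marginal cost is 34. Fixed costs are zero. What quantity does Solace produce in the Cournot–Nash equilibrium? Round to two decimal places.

Corvus's profit: π_C = (209 - Q)q_C - (9q_C). Setting ∂π_C/∂q_C = 0: 200 - 2q_C - (q_B + q_S) = 0.
Borealis's profit: π_B = (209 - Q)q_B - (5q_B). Setting ∂π_B/∂q_B = 0: 204 - 2q_B - (q_C + q_S) = 0.
Solace's first-order condition: 175 - 2q_S - (q_C + q_B) = 0.
Adding the 3 first-order conditions: 579 − 4Q = 0, so Q = 579/4.
Back-substituting: q_C = (200 − 579/4) = 221/4, q_B = (204 − 579/4) = 237/4, q_S = (175 − 579/4) = 121/4.

30.25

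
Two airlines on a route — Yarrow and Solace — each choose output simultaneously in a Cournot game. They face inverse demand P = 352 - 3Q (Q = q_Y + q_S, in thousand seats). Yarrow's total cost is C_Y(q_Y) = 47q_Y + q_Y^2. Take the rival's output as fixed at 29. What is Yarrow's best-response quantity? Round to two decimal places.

27.25

With the rival's output fixed at 29, Yarrow's profit is π_Y = (352 - 3·29 - 3q_Y)q_Y - (47q_Y + q_Y²) = (265 - 3q_Y)q_Y - (47q_Y + q_Y²).
∂π_Y/∂q_Y = 218 - 8q_Y = 0, so q_Y = 109/4.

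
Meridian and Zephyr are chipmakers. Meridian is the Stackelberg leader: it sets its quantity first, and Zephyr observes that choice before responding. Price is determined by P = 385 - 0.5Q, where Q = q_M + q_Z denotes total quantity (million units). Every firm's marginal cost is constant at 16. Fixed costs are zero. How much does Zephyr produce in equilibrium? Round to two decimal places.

184.50

Solve by backward induction. Given q_M, the follower Zephyr maximises π_Z = (385 - (1/2)q_M - (1/2)q_Z)q_Z - 16q_Z.
Setting the follower's marginal profit to zero, 369 - (1/2)q_M - q_Z = 0, i.e. q_Z = (369 - (1/2)q_M).
The leader anticipates this reaction. Substituting into P = 385 - 0.5Q gives P = 401/2 - (1/4)q_M, so π_M = (401/2 - (1/4)q_M)q_M - 16q_M.
The leader's first-order condition 369/2 - (1/2)q_M = 0 yields q_M = 369.
Then q_Z = (369 - (1/2)·369) = 369/2.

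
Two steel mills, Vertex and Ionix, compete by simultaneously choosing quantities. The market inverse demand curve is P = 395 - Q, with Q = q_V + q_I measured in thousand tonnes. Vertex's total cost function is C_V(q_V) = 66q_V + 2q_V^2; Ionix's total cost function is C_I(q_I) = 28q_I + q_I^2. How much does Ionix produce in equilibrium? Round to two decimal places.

81.43

Vertex's profit: π_V = (395 - Q)q_V - (66q_V + 2q_V²). Setting ∂π_V/∂q_V = 0: 329 - 6q_V - (q_I) = 0.
Ionix's first-order condition: 367 - 4q_I - (q_V) = 0.
Best responses: q_V = (329 - q_I)/6, q_I = (367 - q_V)/4.
Substituting one into the other gives q_V = 949/23 and q_I = 1873/23.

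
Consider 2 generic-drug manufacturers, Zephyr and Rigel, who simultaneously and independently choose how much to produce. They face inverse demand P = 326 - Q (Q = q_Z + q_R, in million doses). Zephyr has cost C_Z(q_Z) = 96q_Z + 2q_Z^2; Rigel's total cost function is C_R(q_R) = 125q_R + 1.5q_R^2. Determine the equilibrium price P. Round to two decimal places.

259.62

Zephyr's profit: π_Z = (326 - Q)q_Z - (96q_Z + 2q_Z²). Setting ∂π_Z/∂q_Z = 0: 230 - 6q_Z - (q_R) = 0.
Rigel's first-order condition: 201 - 5q_R - (q_Z) = 0.
Best responses: q_Z = (230 - q_R)/6, q_R = (201 - q_Z)/5.
Substituting one into the other gives q_Z = 949/29 and q_R = 976/29.
Total output Q = 1925/29, so price P = 326 - 1925/29 = 259.6207.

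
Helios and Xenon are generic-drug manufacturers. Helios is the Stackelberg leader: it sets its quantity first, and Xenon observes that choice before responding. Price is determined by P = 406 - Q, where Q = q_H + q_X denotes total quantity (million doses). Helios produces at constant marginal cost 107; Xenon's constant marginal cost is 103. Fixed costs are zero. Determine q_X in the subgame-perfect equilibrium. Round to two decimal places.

Solve by backward induction. Given q_H, the follower Xenon maximises π_X = (406 - q_H - q_X)q_X - 103q_X.
Follower FOC: 303 - q_H - 2q_X = 0, so q_X(q_H) = (303 - q_H)/2.
The leader anticipates this reaction. Substituting into P = 406 - Q gives P = 509/2 - (1/2)q_H, so π_H = (509/2 - (1/2)q_H)q_H - 107q_H.
The leader's first-order condition 295/2 - q_H = 0 yields q_H = 295/2.
Then q_X = (303 - 295/2)/2 = 311/4.

77.75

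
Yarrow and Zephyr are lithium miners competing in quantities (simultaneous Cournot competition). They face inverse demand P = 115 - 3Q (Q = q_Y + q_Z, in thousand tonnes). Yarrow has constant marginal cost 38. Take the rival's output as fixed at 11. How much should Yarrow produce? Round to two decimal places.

With the rival's output fixed at 11, Yarrow's profit is π_Y = (115 - 3·11 - 3q_Y)q_Y - (38q_Y) = (82 - 3q_Y)q_Y - (38q_Y).
∂π_Y/∂q_Y = 44 - 6q_Y = 0, so q_Y = 22/3.

7.33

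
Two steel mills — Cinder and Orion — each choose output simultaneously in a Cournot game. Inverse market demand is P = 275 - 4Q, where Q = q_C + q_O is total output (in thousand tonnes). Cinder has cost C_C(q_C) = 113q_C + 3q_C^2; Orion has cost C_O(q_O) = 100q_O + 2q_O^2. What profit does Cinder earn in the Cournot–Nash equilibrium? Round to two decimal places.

Cinder's profit: π_C = (275 - 4Q)q_C - (113q_C + 3q_C²). Setting ∂π_C/∂q_C = 0: 162 - 14q_C - 4(q_O) = 0.
Orion's first-order condition: 175 - 12q_O - 4(q_C) = 0.
Best responses: q_C = (162 - 4q_O)/14, q_O = (175 - 4q_C)/12.
Substituting one into the other gives q_C = 311/38 and q_O = 901/76.
Price P = 275 - 4·(1523/76) = 194.8421.
Cinder's profit: 194.8421·(311/38) - 113·(311/38) - 3(311/38)² = 468.8691.

468.87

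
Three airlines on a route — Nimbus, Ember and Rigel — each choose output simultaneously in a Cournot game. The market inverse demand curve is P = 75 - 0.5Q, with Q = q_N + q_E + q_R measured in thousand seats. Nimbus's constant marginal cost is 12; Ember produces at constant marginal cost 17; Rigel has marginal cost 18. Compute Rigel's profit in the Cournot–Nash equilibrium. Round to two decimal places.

Nimbus's profit: π_N = (75 - 0.5Q)q_N - (12q_N). Setting ∂π_N/∂q_N = 0: 63 - q_N - (1/2)(q_E + q_R) = 0.
Ember's first-order condition: 58 - q_E - (1/2)(q_N + q_R) = 0.
Rigel's first-order condition: 57 - q_R - (1/2)(q_N + q_E) = 0.
Adding the 3 first-order conditions: 178 − 2Q = 0, so Q = 89.
Back-substituting: q_N = (63 − 89/2)/(1/2) = 37, q_E = (58 − 89/2)/(1/2) = 27, q_R = (57 − 89/2)/(1/2) = 25.
Price P = 75 - (1/2)·89 = 61/2.
Rigel's profit: (61/2 - 18)·25 = 625/2.

312.50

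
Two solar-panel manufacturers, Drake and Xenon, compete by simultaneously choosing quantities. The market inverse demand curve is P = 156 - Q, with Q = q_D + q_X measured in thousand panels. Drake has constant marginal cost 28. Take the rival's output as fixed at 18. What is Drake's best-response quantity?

55

With the rival's output fixed at 18, Drake's profit is π_D = (156 - 18 - q_D)q_D - (28q_D) = (138 - q_D)q_D - (28q_D).
∂π_D/∂q_D = 110 - 2q_D = 0, so q_D = 55.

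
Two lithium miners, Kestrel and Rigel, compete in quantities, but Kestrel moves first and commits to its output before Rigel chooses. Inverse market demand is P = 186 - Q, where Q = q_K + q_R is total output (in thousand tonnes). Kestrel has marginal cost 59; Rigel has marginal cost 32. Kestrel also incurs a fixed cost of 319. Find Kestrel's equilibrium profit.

931

Solve by backward induction. Given q_K, the follower Rigel maximises π_R = (186 - q_K - q_R)q_R - 32q_R.
∂π_R/∂q_R = 154 - q_K - 2q_R = 0 gives the reaction function q_R = (154 - q_K)/2.
The leader anticipates this reaction. Substituting into P = 186 - Q gives P = 109 - (1/2)q_K, so π_K = (109 - (1/2)q_K)q_K - 59q_K.
The leader's first-order condition 50 - q_K = 0 yields q_K = 50.
Then q_R = (154 - 50)/2 = 52.
Price P = 186 - 102 = 84.
Kestrel's profit: (84 - 59)·50 - 319 = 931.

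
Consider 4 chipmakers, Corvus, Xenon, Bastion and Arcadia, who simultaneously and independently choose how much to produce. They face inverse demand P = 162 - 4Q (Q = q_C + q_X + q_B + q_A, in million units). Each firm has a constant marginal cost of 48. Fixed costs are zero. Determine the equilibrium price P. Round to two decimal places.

70.80

A representative firm's profit is π_i = q_i(162 - 4Q) - 48q_i.
First-order condition (treating rivals' output as given): 114 - 8q_i - 4·Σ_{j≠i} q_j = 0.
With identical firms every q_j equals q_i, so Σ_{j≠i} q_j = 3q_i and 114 = 20q_i, giving q_i = 57/10.
Total output Q = 114/5, so price P = 162 - 4·(114/5) = 354/5.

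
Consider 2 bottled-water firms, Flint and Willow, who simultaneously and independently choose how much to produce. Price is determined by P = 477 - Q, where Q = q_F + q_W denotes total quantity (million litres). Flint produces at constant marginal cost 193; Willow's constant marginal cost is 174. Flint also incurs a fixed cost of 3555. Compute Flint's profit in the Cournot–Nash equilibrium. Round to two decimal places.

Flint's profit: π_F = (477 - Q)q_F - (193q_F). Setting ∂π_F/∂q_F = 0: 284 - 2q_F - (q_W) = 0.
Willow's profit: π_W = (477 - Q)q_W - (174q_W). Setting ∂π_W/∂q_W = 0: 303 - 2q_W - (q_F) = 0.
Best responses: q_F = (284 - q_W)/2, q_W = (303 - q_F)/2.
Solving the pair: q_F = 265/3, q_W = 322/3.
Price P = 477 - 587/3 = 844/3.
Flint's profit: (844/3 - 193)·(265/3) - 3555 = 4247.7778.

4247.78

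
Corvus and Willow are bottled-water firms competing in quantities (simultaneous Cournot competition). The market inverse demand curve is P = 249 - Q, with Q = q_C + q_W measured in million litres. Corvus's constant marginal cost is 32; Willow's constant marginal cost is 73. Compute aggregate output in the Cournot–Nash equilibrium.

131

Corvus's profit: π_C = (249 - Q)q_C - (32q_C). Setting ∂π_C/∂q_C = 0: 217 - 2q_C - (q_W) = 0.
Willow's profit: π_W = (249 - Q)q_W - (73q_W). Setting ∂π_W/∂q_W = 0: 176 - 2q_W - (q_C) = 0.
Rearranging gives the reaction functions q_C = (217 - q_W)/2 and q_W = (176 - q_C)/2.
Solving the pair: q_C = 86, q_W = 45.
Total output Q = 86 + 45 = 131.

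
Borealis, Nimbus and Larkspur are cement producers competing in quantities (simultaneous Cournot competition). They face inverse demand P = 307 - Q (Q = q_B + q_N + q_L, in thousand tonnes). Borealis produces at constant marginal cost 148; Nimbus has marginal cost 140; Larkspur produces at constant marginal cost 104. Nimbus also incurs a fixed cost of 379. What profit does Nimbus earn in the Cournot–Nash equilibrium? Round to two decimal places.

828.56

Borealis's profit: π_B = (307 - Q)q_B - (148q_B). Setting ∂π_B/∂q_B = 0: 159 - 2q_B - (q_N + q_L) = 0.
Nimbus's profit: π_N = (307 - Q)q_N - (140q_N). Setting ∂π_N/∂q_N = 0: 167 - 2q_N - (q_B + q_L) = 0.
Larkspur's profit: π_L = (307 - Q)q_L - (104q_L). Setting ∂π_L/∂q_L = 0: 203 - 2q_L - (q_B + q_N) = 0.
Adding the 3 first-order conditions: 529 − 4Q = 0, so Q = 529/4.
Back-substituting: q_B = (159 − 529/4) = 107/4, q_N = (167 − 529/4) = 139/4, q_L = (203 − 529/4) = 283/4.
Price P = 307 - 529/4 = 699/4.
Nimbus's profit: (699/4 - 140)·(139/4) - 379 = 828.5625.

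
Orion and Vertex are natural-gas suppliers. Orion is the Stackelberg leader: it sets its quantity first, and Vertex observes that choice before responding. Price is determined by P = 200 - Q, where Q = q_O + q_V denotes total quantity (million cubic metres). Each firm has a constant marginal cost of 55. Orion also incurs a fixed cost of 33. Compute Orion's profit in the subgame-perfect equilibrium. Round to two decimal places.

Solve by backward induction. Given q_O, the follower Vertex maximises π_V = (200 - q_O - q_V)q_V - 55q_V.
Setting the follower's marginal profit to zero, 145 - q_O - 2q_V = 0, i.e. q_V = (145 - q_O)/2.
The leader anticipates this reaction. Substituting into P = 200 - Q gives P = 255/2 - (1/2)q_O, so π_O = (255/2 - (1/2)q_O)q_O - 55q_O.
Maximising: ∂π_O/∂q_O = 145/2 - q_O = 0, giving q_O = 145/2.
Then q_V = (145 - 145/2)/2 = 145/4.
Price P = 200 - 435/4 = 365/4.
Orion's profit: (365/4 - 55)·(145/2) - 33 = 2595.1250.

2595.13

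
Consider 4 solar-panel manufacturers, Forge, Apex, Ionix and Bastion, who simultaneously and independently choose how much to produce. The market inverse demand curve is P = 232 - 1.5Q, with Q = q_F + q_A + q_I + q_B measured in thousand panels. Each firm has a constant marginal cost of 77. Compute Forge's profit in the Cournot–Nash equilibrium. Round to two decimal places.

640.67

Each firm earns π_i = (232 - 1.5Q)q_i - 77q_i.
Setting ∂π_i/∂q_i = 0 with rivals' quantities fixed: 155 - 3q_i - (3/2)·Σ_{j≠i} q_j = 0.
With identical firms every q_j equals q_i, so Σ_{j≠i} q_j = 3q_i and 155 = (15/2)q_i, giving q_i = 62/3.
Price P = 232 - (3/2)·(248/3) = 108.
Forge's profit: (108 - 77)·(62/3) = 1922/3.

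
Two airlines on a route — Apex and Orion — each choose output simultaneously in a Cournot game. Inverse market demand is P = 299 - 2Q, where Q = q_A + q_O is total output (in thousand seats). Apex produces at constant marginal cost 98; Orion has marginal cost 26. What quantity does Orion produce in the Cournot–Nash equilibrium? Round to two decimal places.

Apex's profit: π_A = (299 - 2Q)q_A - (98q_A). Setting ∂π_A/∂q_A = 0: 201 - 4q_A - 2(q_O) = 0.
Orion's first-order condition: 273 - 4q_O - 2(q_A) = 0.
Best responses: q_A = (201 - 2q_O)/4, q_O = (273 - 2q_A)/4.
Substituting one into the other gives q_A = 43/2 and q_O = 115/2.

57.50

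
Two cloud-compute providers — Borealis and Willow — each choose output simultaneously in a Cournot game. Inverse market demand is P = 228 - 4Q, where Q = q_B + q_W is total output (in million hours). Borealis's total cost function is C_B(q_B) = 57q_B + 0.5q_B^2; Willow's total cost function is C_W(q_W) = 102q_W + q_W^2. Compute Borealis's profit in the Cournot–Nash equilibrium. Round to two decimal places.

1195.21

Borealis's profit: π_B = (228 - 4Q)q_B - (57q_B + (1/2)q_B²). Setting ∂π_B/∂q_B = 0: 171 - 9q_B - 4(q_W) = 0.
Willow's first-order condition: 126 - 10q_W - 4(q_B) = 0.
So q_B = (171 - 4q_W)/9 and q_W = (126 - 4q_B)/10.
Solving the pair: q_B = 603/37, q_W = 225/37.
Price P = 228 - 4·(828/37) = 138.4865.
Borealis's profit: 138.4865·(603/37) - 57·(603/37) - (1/2)(603/37)² = 1195.2085.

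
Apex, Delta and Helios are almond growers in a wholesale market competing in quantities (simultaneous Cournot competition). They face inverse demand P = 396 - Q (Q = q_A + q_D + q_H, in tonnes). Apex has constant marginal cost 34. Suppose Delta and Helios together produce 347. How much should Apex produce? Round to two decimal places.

7.50

With rivals' combined output fixed at 347, Apex's profit is π_A = (396 - 347 - q_A)q_A - (34q_A) = (49 - q_A)q_A - (34q_A).
∂π_A/∂q_A = 15 - 2q_A = 0, so q_A = 15/2.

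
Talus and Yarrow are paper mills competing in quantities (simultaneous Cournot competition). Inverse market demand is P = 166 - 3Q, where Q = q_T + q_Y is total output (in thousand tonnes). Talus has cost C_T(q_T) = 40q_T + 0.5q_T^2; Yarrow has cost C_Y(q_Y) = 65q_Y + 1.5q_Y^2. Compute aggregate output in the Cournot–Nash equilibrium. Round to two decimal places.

21.48

Talus's profit: π_T = (166 - 3Q)q_T - (40q_T + (1/2)q_T²). Setting ∂π_T/∂q_T = 0: 126 - 7q_T - 3(q_Y) = 0.
Yarrow's profit: π_Y = (166 - 3Q)q_Y - (65q_Y + (3/2)q_Y²). Setting ∂π_Y/∂q_Y = 0: 101 - 9q_Y - 3(q_T) = 0.
Rearranging gives the reaction functions q_T = (126 - 3q_Y)/7 and q_Y = (101 - 3q_T)/9.
Solving the pair: q_T = 277/18, q_Y = 329/54.
Total output Q = 277/18 + 329/54 = 580/27.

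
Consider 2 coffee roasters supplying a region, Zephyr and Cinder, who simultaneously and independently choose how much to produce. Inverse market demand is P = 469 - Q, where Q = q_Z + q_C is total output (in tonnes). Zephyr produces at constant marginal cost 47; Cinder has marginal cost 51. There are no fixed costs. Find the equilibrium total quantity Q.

Zephyr's profit: π_Z = (469 - Q)q_Z - (47q_Z). Setting ∂π_Z/∂q_Z = 0: 422 - 2q_Z - (q_C) = 0.
Cinder's first-order condition: 418 - 2q_C - (q_Z) = 0.
So q_Z = (422 - q_C)/2 and q_C = (418 - q_Z)/2.
Solving the pair: q_Z = 142, q_C = 138.
Total output Q = 142 + 138 = 280.

280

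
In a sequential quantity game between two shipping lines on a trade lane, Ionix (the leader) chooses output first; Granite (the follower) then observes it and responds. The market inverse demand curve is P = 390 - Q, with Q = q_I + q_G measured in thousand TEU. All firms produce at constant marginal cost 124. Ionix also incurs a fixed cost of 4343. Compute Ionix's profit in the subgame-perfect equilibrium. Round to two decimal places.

Solve by backward induction. Given q_I, the follower Granite maximises π_G = (390 - q_I - q_G)q_G - 124q_G.
Follower FOC: 266 - q_I - 2q_G = 0, so q_G(q_I) = (266 - q_I)/2.
Ionix substitutes q_G(q_I) into its own profit: π_I = q_I(390 - q_I - (266 - q_I)/2) - 124q_I = (257 - (1/2)q_I)q_I - 124q_I.
Maximising: ∂π_I/∂q_I = 133 - q_I = 0, giving q_I = 133.
Then q_G = (266 - 133)/2 = 133/2.
Price P = 390 - 399/2 = 381/2.
Ionix's profit: (381/2 - 124)·133 - 4343 = 4501.5000.

4501.50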